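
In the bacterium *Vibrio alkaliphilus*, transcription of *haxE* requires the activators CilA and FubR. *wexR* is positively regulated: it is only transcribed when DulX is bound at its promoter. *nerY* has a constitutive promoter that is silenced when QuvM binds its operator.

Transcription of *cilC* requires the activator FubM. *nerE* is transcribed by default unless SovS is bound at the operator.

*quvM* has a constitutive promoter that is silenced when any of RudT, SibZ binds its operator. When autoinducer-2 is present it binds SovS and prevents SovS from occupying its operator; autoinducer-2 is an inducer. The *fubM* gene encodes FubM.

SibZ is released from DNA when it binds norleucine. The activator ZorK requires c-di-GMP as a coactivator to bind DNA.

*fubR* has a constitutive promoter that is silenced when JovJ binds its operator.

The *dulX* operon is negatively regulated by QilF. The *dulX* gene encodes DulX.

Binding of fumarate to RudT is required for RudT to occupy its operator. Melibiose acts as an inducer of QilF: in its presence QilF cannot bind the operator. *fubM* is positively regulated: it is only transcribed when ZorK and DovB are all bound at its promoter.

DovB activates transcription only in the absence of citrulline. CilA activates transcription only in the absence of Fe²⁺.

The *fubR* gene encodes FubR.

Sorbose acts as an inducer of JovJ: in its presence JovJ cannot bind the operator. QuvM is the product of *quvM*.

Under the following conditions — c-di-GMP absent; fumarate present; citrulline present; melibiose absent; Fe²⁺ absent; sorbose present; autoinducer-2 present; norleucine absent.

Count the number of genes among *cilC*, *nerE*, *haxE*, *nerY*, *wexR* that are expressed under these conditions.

c-di-GMP is absent, so ZorK is inactive.
Citrulline is present, so DovB is inactive.
Required activator ZorK is absent, so *fubM* is not transcribed.
So FubM is not produced.
Required activator FubM is absent, so *cilC* is not transcribed.
→ *cilC* is OFF.
Autoinducer-2 is present, so SovS is inactive.
With no repressor bound, *nerE* is transcribed.
→ *nerE* is ON.
Fe²⁺ is absent, so CilA is active.
Sorbose is present, so JovJ is inactive.
With no repressor bound, *fubR* is transcribed.
So FubR is produced and active.
No repressor is bound and CilA and FubR are active, so *haxE* is transcribed.
→ *haxE* is ON.
Fumarate is present, so RudT is active.
Norleucine is absent, so SibZ is active.
With repressor RudT bound, *quvM* is not transcribed.
So QuvM is not produced.
With no repressor bound, *nerY* is transcribed.
→ *nerY* is ON.
Melibiose is absent, so QilF is active.
With repressor QilF bound, *dulX* is not transcribed.
So DulX is not produced.
Required activator DulX is absent, so *wexR* is not transcribed.
→ *wexR* is OFF.
3 of the 5 genes are transcribed.

3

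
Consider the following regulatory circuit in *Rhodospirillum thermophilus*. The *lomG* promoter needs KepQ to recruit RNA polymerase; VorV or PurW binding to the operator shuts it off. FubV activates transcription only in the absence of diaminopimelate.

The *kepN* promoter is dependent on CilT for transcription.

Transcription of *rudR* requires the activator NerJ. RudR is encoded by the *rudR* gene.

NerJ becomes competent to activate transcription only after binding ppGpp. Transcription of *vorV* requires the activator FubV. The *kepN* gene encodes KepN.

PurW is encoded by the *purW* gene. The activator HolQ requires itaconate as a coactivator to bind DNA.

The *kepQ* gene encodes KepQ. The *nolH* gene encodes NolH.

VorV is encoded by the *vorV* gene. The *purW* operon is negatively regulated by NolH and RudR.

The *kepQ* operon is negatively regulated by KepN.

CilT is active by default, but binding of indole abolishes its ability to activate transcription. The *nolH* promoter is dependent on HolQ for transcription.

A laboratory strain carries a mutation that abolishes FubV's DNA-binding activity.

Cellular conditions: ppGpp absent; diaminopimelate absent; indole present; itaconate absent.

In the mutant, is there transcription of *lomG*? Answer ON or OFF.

FubV is non-functional in this strain, so it has no effect.
Required activator FubV is absent, so *vorV* is not transcribed.
So VorV is not produced.
Indole is present, so CilT is inactive.
Required activator CilT is absent, so *kepN* is not transcribed.
So KepN is not produced.
With no repressor bound, *kepQ* is transcribed.
So KepQ is produced and active.
Itaconate is absent, so HolQ is inactive.
Required activator HolQ is absent, so *nolH* is not transcribed.
So NolH is not produced.
ppGpp is absent, so NerJ is inactive.
Required activator NerJ is absent, so *rudR* is not transcribed.
So RudR is not produced.
With no repressor bound, *purW* is transcribed.
So PurW is produced and active.
With repressor PurW bound, *lomG* is not transcribed.

OFF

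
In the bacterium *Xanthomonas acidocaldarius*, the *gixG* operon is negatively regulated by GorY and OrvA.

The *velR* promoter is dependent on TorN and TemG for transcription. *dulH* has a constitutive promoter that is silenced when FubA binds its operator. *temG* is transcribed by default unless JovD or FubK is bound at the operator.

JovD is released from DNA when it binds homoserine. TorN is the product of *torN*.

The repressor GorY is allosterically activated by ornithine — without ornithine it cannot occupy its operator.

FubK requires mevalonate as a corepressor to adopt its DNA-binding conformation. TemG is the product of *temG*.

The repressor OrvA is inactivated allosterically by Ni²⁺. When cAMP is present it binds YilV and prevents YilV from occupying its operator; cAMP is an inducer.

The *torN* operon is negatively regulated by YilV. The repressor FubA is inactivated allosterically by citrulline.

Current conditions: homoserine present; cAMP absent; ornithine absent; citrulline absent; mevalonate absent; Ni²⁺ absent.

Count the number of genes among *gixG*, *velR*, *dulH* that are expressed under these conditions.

Ornithine is absent, so GorY is inactive.
Ni²⁺ is absent, so OrvA is active.
With repressor OrvA bound, *gixG* is not transcribed.
→ *gixG* is OFF.
cAMP is absent, so YilV is active.
With repressor YilV bound, *torN* is not transcribed.
So TorN is not produced.
Homoserine is present, so JovD is inactive.
Mevalonate is absent, so FubK is inactive.
With no repressor bound, *temG* is transcribed.
So TemG is produced and active.
Required activator TorN is absent, so *velR* is not transcribed.
→ *velR* is OFF.
Citrulline is absent, so FubA is active.
With repressor FubA bound, *dulH* is not transcribed.
→ *dulH* is OFF.
0 of the 3 genes are transcribed.

0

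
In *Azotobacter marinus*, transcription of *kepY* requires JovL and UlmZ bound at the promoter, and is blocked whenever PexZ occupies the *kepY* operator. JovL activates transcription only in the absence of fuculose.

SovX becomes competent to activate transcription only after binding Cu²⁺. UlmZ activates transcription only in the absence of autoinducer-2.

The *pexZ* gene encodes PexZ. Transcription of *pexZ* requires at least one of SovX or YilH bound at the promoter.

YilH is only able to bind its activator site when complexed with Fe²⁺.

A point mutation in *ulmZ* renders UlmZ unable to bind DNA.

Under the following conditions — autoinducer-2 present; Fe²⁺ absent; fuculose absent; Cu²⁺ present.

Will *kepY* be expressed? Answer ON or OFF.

OFF

Fuculose is absent, so JovL is active.
Cu²⁺ is present, so SovX is active.
Fe²⁺ is absent, so YilH is inactive.
Activator SovX is present, so *pexZ* is transcribed.
So PexZ is produced and active.
UlmZ is non-functional in this strain, so it has no effect.
With repressor PexZ bound, *kepY* is not transcribed.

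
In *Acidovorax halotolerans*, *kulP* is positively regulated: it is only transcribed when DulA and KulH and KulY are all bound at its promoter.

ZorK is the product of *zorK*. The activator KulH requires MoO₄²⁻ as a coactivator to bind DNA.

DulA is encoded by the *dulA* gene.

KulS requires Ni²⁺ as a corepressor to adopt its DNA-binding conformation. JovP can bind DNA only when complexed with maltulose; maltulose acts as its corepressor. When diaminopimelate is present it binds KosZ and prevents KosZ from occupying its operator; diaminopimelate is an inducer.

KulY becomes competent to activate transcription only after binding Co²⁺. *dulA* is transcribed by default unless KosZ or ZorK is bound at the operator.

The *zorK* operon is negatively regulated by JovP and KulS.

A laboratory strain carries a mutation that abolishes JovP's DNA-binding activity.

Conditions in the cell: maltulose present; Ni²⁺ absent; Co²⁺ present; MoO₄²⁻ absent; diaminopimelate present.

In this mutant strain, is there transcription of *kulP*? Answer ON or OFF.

OFF

Diaminopimelate is present, so KosZ is inactive.
JovP is non-functional in this strain, so it has no effect.
Ni²⁺ is absent, so KulS is inactive.
With no repressor bound, *zorK* is transcribed.
So ZorK is produced and active.
With repressor ZorK bound, *dulA* is not transcribed.
So DulA is not produced.
MoO₄²⁻ is absent, so KulH is inactive.
Co²⁺ is present, so KulY is active.
Required activator DulA is absent, so *kulP* is not transcribed.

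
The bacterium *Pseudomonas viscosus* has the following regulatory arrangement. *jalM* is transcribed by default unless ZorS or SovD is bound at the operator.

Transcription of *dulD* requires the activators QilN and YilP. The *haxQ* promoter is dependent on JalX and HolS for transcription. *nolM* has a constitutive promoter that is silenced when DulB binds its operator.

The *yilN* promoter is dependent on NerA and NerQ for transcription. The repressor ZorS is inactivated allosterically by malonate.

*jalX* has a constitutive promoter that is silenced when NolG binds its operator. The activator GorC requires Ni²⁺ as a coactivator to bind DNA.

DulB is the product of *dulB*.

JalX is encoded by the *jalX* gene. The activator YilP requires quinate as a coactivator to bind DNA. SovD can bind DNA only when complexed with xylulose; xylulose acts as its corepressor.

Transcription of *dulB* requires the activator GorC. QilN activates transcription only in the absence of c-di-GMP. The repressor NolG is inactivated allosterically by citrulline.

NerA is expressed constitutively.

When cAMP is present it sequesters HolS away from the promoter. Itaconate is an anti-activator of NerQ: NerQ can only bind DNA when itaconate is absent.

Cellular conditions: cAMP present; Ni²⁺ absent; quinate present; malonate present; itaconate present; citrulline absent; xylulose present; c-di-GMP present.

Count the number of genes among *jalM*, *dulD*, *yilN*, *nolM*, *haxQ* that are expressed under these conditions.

Malonate is present, so ZorS is inactive.
Xylulose is present, so SovD is active.
With repressor SovD bound, *jalM* is not transcribed.
→ *jalM* is OFF.
c-di-GMP is present, so QilN is inactive.
Quinate is present, so YilP is active.
Required activator QilN is absent, so *dulD* is not transcribed.
→ *dulD* is OFF.
NerA is produced constitutively and is active.
Itaconate is present, so NerQ is inactive.
Required activator NerQ is absent, so *yilN* is not transcribed.
→ *yilN* is OFF.
Ni²⁺ is absent, so GorC is inactive.
Required activator GorC is absent, so *dulB* is not transcribed.
So DulB is not produced.
With no repressor bound, *nolM* is transcribed.
→ *nolM* is ON.
Citrulline is absent, so NolG is active.
With repressor NolG bound, *jalX* is not transcribed.
So JalX is not produced.
cAMP is present, so HolS is inactive.
Required activator JalX is absent, so *haxQ* is not transcribed.
→ *haxQ* is OFF.
1 of the 5 genes is transcribed.

1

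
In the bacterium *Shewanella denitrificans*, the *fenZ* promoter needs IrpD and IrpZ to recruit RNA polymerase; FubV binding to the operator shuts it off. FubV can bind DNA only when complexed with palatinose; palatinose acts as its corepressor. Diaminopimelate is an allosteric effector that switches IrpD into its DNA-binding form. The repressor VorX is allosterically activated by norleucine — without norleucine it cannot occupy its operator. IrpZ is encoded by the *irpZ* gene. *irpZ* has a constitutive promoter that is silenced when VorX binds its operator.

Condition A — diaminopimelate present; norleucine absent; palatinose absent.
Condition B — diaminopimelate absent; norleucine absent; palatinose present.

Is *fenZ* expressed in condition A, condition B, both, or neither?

A only

Condition A:
Diaminopimelate is present, so IrpD is active.
Norleucine is absent, so VorX is inactive.
With no repressor bound, *irpZ* is transcribed.
So IrpZ is produced and active.
Palatinose is absent, so FubV is inactive.
No repressor is bound and IrpD and IrpZ are active, so *fenZ* is transcribed.
→ *fenZ* is ON in A.
Condition B:
Diaminopimelate is absent, so IrpD is inactive.
Norleucine is absent, so VorX is inactive.
With no repressor bound, *irpZ* is transcribed.
So IrpZ is produced and active.
Palatinose is present, so FubV is active.
With repressor FubV bound, *fenZ* is not transcribed.
→ *fenZ* is OFF in B.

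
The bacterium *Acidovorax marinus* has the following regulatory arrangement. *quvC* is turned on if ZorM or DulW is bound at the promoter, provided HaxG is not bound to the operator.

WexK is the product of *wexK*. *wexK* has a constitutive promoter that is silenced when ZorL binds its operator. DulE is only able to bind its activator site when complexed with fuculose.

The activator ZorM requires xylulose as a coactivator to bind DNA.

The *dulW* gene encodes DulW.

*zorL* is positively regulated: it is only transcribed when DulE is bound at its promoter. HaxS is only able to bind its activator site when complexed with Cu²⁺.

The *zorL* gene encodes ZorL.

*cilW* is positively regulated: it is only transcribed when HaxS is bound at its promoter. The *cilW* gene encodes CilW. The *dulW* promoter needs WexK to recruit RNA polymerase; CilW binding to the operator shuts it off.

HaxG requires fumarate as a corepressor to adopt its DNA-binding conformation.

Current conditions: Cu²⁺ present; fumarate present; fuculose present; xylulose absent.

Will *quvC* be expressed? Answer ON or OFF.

Fumarate is present, so HaxG is active.
Xylulose is absent, so ZorM is inactive.
Fuculose is present, so DulE is active.
No repressor is bound and DulE is active, so *zorL* is transcribed.
So ZorL is produced and active.
With repressor ZorL bound, *wexK* is not transcribed.
So WexK is not produced.
Cu²⁺ is present, so HaxS is active.
No repressor is bound and HaxS is active, so *cilW* is transcribed.
So CilW is produced and active.
With repressor CilW bound, *dulW* is not transcribed.
So DulW is not produced.
With repressor HaxG bound, *quvC* is not transcribed.

OFF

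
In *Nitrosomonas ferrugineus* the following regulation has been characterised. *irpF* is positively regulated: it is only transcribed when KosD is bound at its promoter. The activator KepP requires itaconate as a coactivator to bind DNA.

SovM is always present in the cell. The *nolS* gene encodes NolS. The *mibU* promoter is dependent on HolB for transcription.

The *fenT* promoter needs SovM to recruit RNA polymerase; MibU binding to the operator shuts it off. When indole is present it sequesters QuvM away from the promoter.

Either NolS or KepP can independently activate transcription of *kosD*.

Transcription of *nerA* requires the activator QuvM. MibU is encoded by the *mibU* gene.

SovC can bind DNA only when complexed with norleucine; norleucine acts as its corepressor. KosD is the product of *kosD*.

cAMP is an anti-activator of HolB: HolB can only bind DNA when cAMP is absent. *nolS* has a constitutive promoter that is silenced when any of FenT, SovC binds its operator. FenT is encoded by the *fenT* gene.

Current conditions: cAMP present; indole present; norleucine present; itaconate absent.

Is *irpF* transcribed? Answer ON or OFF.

OFF

cAMP is present, so HolB is inactive.
Required activator HolB is absent, so *mibU* is not transcribed.
So MibU is not produced.
SovM is produced constitutively and is active.
No repressor is bound and SovM is active, so *fenT* is transcribed.
So FenT is produced and active.
Norleucine is present, so SovC is active.
With repressor FenT bound, *nolS* is not transcribed.
So NolS is not produced.
Itaconate is absent, so KepP is inactive.
No activator is available at the *kosD* promoter, so *kosD* is not transcribed.
So KosD is not produced.
Required activator KosD is absent, so *irpF* is not transcribed.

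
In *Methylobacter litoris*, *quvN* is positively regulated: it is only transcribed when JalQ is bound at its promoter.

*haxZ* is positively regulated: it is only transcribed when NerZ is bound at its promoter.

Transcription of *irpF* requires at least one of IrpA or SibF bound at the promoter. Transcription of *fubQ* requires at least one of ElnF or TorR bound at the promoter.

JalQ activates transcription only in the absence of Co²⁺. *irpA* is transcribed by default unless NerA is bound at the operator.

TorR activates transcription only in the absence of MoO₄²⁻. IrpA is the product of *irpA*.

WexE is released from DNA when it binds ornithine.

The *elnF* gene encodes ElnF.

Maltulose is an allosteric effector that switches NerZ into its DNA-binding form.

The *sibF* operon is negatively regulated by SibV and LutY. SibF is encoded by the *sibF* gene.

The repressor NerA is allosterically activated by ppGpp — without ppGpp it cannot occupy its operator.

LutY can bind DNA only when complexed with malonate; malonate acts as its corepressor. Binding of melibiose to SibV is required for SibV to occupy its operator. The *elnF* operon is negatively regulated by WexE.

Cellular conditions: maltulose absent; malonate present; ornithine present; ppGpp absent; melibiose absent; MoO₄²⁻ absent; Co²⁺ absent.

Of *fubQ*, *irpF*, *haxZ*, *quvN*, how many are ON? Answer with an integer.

3

Ornithine is present, so WexE is inactive.
With no repressor bound, *elnF* is transcribed.
So ElnF is produced and active.
MoO₄²⁻ is absent, so TorR is active.
Activator ElnF is present, so *fubQ* is transcribed.
→ *fubQ* is ON.
ppGpp is absent, so NerA is inactive.
With no repressor bound, *irpA* is transcribed.
So IrpA is produced and active.
Melibiose is absent, so SibV is inactive.
Malonate is present, so LutY is active.
With repressor LutY bound, *sibF* is not transcribed.
So SibF is not produced.
Activator IrpA is present, so *irpF* is transcribed.
→ *irpF* is ON.
Maltulose is absent, so NerZ is inactive.
Required activator NerZ is absent, so *haxZ* is not transcribed.
→ *haxZ* is OFF.
Co²⁺ is absent, so JalQ is active.
No repressor is bound and JalQ is active, so *quvN* is transcribed.
→ *quvN* is ON.
3 of the 4 genes are transcribed.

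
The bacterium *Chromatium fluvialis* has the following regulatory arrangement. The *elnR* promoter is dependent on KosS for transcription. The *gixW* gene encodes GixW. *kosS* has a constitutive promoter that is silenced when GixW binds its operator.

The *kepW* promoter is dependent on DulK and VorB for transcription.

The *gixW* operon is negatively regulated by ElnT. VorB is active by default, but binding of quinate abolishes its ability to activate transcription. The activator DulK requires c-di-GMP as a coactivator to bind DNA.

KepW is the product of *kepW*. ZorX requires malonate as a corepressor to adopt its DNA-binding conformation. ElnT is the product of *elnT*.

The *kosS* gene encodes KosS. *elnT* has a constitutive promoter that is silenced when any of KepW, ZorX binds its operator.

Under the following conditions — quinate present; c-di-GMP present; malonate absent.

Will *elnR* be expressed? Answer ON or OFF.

c-di-GMP is present, so DulK is active.
Quinate is present, so VorB is inactive.
Required activator VorB is absent, so *kepW* is not transcribed.
So KepW is not produced.
Malonate is absent, so ZorX is inactive.
With no repressor bound, *elnT* is transcribed.
So ElnT is produced and active.
With repressor ElnT bound, *gixW* is not transcribed.
So GixW is not produced.
With no repressor bound, *kosS* is transcribed.
So KosS is produced and active.
No repressor is bound and KosS is active, so *elnR* is transcribed.

ON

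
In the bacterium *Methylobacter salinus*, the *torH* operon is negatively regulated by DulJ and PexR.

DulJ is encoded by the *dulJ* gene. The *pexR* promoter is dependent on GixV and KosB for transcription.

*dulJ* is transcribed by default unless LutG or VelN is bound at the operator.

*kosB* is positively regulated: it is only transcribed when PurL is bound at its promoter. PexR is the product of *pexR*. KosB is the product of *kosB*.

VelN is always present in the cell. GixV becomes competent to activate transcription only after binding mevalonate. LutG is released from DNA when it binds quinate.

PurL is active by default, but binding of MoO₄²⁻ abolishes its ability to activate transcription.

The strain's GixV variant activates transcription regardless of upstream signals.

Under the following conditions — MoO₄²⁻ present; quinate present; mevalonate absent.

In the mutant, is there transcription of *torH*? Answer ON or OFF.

Quinate is present, so LutG is inactive.
VelN is produced constitutively and is active.
With repressor VelN bound, *dulJ* is not transcribed.
So DulJ is not produced.
GixV is constitutively active in this strain.
MoO₄²⁻ is present, so PurL is inactive.
Required activator PurL is absent, so *kosB* is not transcribed.
So KosB is not produced.
Required activator KosB is absent, so *pexR* is not transcribed.
So PexR is not produced.
With no repressor bound, *torH* is transcribed.

ON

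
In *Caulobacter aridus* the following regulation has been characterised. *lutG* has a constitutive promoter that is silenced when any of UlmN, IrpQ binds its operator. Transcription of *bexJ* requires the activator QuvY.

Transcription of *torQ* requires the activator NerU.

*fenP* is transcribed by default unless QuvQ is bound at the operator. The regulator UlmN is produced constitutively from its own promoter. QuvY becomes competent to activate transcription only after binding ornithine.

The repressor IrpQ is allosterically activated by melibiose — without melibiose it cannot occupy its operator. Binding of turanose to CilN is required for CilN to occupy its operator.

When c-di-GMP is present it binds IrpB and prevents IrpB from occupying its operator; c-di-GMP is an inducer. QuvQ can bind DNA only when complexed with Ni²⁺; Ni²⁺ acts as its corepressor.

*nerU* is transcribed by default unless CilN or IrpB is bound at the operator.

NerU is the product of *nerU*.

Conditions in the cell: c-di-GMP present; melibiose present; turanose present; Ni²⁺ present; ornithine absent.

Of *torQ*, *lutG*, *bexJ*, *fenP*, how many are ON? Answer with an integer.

Turanose is present, so CilN is active.
c-di-GMP is present, so IrpB is inactive.
With repressor CilN bound, *nerU* is not transcribed.
So NerU is not produced.
Required activator NerU is absent, so *torQ* is not transcribed.
→ *torQ* is OFF.
UlmN is produced constitutively and is active.
Melibiose is present, so IrpQ is active.
With repressor UlmN bound, *lutG* is not transcribed.
→ *lutG* is OFF.
Ornithine is absent, so QuvY is inactive.
Required activator QuvY is absent, so *bexJ* is not transcribed.
→ *bexJ* is OFF.
Ni²⁺ is present, so QuvQ is active.
With repressor QuvQ bound, *fenP* is not transcribed.
→ *fenP* is OFF.
0 of the 4 genes are transcribed.

0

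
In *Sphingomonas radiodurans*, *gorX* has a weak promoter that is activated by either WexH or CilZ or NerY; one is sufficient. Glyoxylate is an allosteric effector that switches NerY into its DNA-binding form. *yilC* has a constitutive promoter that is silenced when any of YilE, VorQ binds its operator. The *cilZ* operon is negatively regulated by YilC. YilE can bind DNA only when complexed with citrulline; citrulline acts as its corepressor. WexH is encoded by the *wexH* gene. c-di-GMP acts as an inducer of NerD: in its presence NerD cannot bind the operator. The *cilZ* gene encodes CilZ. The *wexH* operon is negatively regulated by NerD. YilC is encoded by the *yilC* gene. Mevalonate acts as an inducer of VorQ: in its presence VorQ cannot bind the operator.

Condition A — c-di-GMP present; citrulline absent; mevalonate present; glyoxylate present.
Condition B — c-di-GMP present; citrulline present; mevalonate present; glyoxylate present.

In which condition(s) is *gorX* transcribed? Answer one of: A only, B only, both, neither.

Condition A:
c-di-GMP is present, so NerD is inactive.
With no repressor bound, *wexH* is transcribed.
So WexH is produced and active.
Citrulline is absent, so YilE is inactive.
Mevalonate is present, so VorQ is inactive.
With no repressor bound, *yilC* is transcribed.
So YilC is produced and active.
With repressor YilC bound, *cilZ* is not transcribed.
So CilZ is not produced.
Glyoxylate is present, so NerY is active.
Activator WexH is present, so *gorX* is transcribed.
→ *gorX* is ON in A.
Condition B:
c-di-GMP is present, so NerD is inactive.
With no repressor bound, *wexH* is transcribed.
So WexH is produced and active.
Citrulline is present, so YilE is active.
Mevalonate is present, so VorQ is inactive.
With repressor YilE bound, *yilC* is not transcribed.
So YilC is not produced.
With no repressor bound, *cilZ* is transcribed.
So CilZ is produced and active.
Glyoxylate is present, so NerY is active.
Activator WexH is present, so *gorX* is transcribed.
→ *gorX* is ON in B.

both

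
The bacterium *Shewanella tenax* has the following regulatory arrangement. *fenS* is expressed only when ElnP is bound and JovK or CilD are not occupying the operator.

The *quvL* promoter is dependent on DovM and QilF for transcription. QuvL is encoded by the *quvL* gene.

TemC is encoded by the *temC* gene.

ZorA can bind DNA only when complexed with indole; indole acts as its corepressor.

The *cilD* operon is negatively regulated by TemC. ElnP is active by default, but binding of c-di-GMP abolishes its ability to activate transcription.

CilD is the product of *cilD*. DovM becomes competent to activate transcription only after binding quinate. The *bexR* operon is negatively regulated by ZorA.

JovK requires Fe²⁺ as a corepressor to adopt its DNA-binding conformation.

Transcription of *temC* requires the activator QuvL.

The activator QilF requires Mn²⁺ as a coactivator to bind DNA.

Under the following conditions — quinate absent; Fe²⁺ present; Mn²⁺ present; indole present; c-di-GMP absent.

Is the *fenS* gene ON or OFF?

OFF

c-di-GMP is absent, so ElnP is active.
Fe²⁺ is present, so JovK is active.
Quinate is absent, so DovM is inactive.
Mn²⁺ is present, so QilF is active.
Required activator DovM is absent, so *quvL* is not transcribed.
So QuvL is not produced.
Required activator QuvL is absent, so *temC* is not transcribed.
So TemC is not produced.
With no repressor bound, *cilD* is transcribed.
So CilD is produced and active.
With repressor JovK bound, *fenS* is not transcribed.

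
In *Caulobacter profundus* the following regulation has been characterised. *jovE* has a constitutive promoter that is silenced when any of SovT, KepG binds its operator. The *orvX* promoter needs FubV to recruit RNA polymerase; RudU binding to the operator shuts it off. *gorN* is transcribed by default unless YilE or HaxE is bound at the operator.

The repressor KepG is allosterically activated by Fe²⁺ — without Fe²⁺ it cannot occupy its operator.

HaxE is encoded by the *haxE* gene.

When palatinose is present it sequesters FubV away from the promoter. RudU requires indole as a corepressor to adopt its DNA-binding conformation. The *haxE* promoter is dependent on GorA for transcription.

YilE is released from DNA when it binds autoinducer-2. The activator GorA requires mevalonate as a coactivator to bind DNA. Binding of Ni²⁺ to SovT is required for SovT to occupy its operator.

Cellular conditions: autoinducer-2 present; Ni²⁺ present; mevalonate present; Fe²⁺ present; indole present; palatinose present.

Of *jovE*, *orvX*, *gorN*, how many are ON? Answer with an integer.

Ni²⁺ is present, so SovT is active.
Fe²⁺ is present, so KepG is active.
With repressor SovT bound, *jovE* is not transcribed.
→ *jovE* is OFF.
Palatinose is present, so FubV is inactive.
Indole is present, so RudU is active.
With repressor RudU bound, *orvX* is not transcribed.
→ *orvX* is OFF.
Autoinducer-2 is present, so YilE is inactive.
Mevalonate is present, so GorA is active.
No repressor is bound and GorA is active, so *haxE* is transcribed.
So HaxE is produced and active.
With repressor HaxE bound, *gorN* is not transcribed.
→ *gorN* is OFF.
0 of the 3 genes are transcribed.

0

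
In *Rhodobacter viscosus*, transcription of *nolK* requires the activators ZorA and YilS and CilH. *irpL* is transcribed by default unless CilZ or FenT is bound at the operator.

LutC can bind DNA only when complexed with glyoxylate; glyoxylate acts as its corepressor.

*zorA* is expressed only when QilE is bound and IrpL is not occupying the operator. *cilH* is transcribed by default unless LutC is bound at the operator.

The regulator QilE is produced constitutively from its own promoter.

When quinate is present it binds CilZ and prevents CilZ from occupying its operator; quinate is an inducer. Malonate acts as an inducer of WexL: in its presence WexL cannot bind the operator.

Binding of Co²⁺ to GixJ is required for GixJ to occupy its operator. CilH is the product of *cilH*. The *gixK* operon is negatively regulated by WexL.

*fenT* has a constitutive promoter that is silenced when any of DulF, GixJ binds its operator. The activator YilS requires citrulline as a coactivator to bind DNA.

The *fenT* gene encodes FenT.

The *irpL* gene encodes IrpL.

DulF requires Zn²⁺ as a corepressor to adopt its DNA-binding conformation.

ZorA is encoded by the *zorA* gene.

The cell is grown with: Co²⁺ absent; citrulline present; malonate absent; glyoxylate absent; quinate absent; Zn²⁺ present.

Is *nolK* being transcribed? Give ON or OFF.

QilE is produced constitutively and is active.
Quinate is absent, so CilZ is active.
Zn²⁺ is present, so DulF is active.
Co²⁺ is absent, so GixJ is inactive.
With repressor DulF bound, *fenT* is not transcribed.
So FenT is not produced.
With repressor CilZ bound, *irpL* is not transcribed.
So IrpL is not produced.
No repressor is bound and QilE is active, so *zorA* is transcribed.
So ZorA is produced and active.
Citrulline is present, so YilS is active.
Glyoxylate is absent, so LutC is inactive.
With no repressor bound, *cilH* is transcribed.
So CilH is produced and active.
No repressor is bound and ZorA and YilS and CilH are active, so *nolK* is transcribed.

ON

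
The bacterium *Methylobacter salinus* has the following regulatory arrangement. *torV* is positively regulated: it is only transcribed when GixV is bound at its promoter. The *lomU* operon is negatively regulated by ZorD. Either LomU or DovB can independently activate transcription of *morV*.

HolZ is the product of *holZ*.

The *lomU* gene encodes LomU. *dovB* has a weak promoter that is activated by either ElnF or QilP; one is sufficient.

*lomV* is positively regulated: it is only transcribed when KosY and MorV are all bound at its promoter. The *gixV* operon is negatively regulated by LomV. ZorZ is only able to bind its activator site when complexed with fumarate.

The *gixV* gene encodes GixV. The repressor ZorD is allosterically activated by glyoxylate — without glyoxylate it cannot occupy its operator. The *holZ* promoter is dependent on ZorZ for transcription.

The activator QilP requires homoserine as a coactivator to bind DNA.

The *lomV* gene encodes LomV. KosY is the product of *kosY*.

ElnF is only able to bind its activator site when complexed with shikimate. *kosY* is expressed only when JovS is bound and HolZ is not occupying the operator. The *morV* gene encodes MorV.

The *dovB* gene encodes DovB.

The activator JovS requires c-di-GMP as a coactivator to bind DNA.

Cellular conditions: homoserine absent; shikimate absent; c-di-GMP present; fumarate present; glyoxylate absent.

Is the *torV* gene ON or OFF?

ON

Fumarate is present, so ZorZ is active.
No repressor is bound and ZorZ is active, so *holZ* is transcribed.
So HolZ is produced and active.
c-di-GMP is present, so JovS is active.
With repressor HolZ bound, *kosY* is not transcribed.
So KosY is not produced.
Glyoxylate is absent, so ZorD is inactive.
With no repressor bound, *lomU* is transcribed.
So LomU is produced and active.
Shikimate is absent, so ElnF is inactive.
Homoserine is absent, so QilP is inactive.
No activator is available at the *dovB* promoter, so *dovB* is not transcribed.
So DovB is not produced.
Activator LomU is present, so *morV* is transcribed.
So MorV is produced and active.
Required activator KosY is absent, so *lomV* is not transcribed.
So LomV is not produced.
With no repressor bound, *gixV* is transcribed.
So GixV is produced and active.
No repressor is bound and GixV is active, so *torV* is transcribed.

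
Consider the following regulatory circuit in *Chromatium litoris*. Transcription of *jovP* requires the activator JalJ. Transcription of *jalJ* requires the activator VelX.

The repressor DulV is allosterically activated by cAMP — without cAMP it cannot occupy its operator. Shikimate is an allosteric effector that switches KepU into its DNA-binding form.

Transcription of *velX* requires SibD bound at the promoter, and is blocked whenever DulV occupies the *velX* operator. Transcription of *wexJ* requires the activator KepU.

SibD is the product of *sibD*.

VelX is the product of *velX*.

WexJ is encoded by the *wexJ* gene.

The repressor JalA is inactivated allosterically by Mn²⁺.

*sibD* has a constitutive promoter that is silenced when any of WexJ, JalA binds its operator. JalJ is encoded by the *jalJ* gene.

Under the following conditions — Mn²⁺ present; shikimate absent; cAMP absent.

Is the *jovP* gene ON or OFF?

ON

Shikimate is absent, so KepU is inactive.
Required activator KepU is absent, so *wexJ* is not transcribed.
So WexJ is not produced.
Mn²⁺ is present, so JalA is inactive.
With no repressor bound, *sibD* is transcribed.
So SibD is produced and active.
cAMP is absent, so DulV is inactive.
No repressor is bound and SibD is active, so *velX* is transcribed.
So VelX is produced and active.
No repressor is bound and VelX is active, so *jalJ* is transcribed.
So JalJ is produced and active.
No repressor is bound and JalJ is active, so *jovP* is transcribed.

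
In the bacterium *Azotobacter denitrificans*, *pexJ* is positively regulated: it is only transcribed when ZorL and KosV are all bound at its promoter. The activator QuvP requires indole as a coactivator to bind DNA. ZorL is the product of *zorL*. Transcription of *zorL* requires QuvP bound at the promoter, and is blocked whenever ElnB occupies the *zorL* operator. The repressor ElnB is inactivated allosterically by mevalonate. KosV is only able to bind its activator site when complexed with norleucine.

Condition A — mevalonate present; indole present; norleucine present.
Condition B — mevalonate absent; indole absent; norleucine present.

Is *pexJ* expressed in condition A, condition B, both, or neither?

A only

Condition A:
Mevalonate is present, so ElnB is inactive.
Indole is present, so QuvP is active.
No repressor is bound and QuvP is active, so *zorL* is transcribed.
So ZorL is produced and active.
Norleucine is present, so KosV is active.
No repressor is bound and ZorL and KosV are active, so *pexJ* is transcribed.
→ *pexJ* is ON in A.
Condition B:
Mevalonate is absent, so ElnB is active.
Indole is absent, so QuvP is inactive.
With repressor ElnB bound, *zorL* is not transcribed.
So ZorL is not produced.
Norleucine is present, so KosV is active.
Required activator ZorL is absent, so *pexJ* is not transcribed.
→ *pexJ* is OFF in B.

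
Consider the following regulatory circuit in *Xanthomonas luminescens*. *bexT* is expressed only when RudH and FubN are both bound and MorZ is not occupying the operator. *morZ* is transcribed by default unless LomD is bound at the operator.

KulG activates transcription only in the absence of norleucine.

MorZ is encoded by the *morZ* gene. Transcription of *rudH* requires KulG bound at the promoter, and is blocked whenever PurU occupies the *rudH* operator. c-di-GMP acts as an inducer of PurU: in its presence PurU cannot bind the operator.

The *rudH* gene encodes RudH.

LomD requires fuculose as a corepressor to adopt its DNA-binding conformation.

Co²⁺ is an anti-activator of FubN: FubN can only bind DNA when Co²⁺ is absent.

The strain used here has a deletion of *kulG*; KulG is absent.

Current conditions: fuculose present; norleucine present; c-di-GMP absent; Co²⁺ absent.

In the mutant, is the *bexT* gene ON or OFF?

Fuculose is present, so LomD is active.
With repressor LomD bound, *morZ* is not transcribed.
So MorZ is not produced.
KulG is non-functional in this strain, so it has no effect.
c-di-GMP is absent, so PurU is active.
With repressor PurU bound, *rudH* is not transcribed.
So RudH is not produced.
Co²⁺ is absent, so FubN is active.
Required activator RudH is absent, so *bexT* is not transcribed.

OFF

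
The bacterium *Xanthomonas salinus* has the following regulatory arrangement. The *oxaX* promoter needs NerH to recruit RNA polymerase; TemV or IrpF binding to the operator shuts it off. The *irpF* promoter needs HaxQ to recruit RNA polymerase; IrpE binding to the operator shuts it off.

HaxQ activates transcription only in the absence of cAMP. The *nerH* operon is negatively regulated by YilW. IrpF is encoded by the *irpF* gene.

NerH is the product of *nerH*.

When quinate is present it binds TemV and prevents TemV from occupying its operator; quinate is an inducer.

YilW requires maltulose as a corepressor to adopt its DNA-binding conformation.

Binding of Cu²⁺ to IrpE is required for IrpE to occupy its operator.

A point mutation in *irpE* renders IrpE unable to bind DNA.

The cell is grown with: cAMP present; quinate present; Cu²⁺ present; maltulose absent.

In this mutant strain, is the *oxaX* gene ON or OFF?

ON

Maltulose is absent, so YilW is inactive.
With no repressor bound, *nerH* is transcribed.
So NerH is produced and active.
Quinate is present, so TemV is inactive.
cAMP is present, so HaxQ is inactive.
IrpE is non-functional in this strain, so it has no effect.
Required activator HaxQ is absent, so *irpF* is not transcribed.
So IrpF is not produced.
No repressor is bound and NerH is active, so *oxaX* is transcribed.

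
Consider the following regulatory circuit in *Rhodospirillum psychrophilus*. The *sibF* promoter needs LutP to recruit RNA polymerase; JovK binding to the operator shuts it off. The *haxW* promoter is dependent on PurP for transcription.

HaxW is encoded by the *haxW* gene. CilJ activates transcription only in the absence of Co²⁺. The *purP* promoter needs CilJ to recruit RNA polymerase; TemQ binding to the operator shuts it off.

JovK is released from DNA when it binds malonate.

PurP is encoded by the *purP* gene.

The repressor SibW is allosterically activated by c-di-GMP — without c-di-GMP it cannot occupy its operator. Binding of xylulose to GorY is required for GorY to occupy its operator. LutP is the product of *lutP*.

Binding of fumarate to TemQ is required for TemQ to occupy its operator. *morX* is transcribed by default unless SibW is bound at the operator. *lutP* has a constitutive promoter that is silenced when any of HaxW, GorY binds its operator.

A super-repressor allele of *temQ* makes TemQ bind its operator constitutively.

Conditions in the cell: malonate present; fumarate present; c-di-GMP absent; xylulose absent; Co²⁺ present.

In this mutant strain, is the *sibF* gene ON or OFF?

ON

Malonate is present, so JovK is inactive.
Co²⁺ is present, so CilJ is inactive.
TemQ is constitutively active in this strain.
With repressor TemQ bound, *purP* is not transcribed.
So PurP is not produced.
Required activator PurP is absent, so *haxW* is not transcribed.
So HaxW is not produced.
Xylulose is absent, so GorY is inactive.
With no repressor bound, *lutP* is transcribed.
So LutP is produced and active.
No repressor is bound and LutP is active, so *sibF* is transcribed.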